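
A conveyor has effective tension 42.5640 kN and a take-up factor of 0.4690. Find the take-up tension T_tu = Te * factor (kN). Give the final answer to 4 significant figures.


T_tu = 42.5640 * 0.4690
T_tu = 19.96 kN


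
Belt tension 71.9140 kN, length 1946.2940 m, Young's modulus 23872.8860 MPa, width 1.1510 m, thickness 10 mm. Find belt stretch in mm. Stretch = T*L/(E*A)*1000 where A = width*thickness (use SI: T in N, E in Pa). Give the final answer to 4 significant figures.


A = 1.1510 * 0.01 = 0.01151 m^2
Stretch = 71.9140*1000 * 1946.2940 / (23872.8860e6 * 0.01151) * 1000
Stretch = 509.4 mm


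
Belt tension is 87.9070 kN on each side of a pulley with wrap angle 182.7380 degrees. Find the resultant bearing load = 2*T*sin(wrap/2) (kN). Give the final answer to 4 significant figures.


F = 2 * 87.9070 * sin(182.7380/2 deg)
F = 175.8 kN


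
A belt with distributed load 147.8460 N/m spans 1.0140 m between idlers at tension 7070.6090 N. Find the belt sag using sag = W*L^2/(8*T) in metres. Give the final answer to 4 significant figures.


sag = 147.8460 * 1.0140^2 / (8 * 7070.6090)
sag = 0.002687 m


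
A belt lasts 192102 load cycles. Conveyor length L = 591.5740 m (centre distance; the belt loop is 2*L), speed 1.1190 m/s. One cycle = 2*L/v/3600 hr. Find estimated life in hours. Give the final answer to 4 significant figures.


cycle_time = 2 * 591.5740 / 1.1190 / 3600 = 0.293702 hr
life = 192102 * 0.293702 = 56420 hours


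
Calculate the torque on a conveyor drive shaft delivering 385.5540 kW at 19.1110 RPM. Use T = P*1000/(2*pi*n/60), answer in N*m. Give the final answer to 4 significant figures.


omega = 2*pi*19.1110/60 = 2.0013 rad/s
T = 385.5540*1000 / 2.0013
T = 192700 N*m


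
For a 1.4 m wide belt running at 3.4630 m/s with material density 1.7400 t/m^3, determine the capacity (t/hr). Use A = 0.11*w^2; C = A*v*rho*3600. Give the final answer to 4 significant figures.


A = 0.11 * 1.4^2 = 0.2156 m^2
C = 0.2156 * 3.4630 * 1.7400 * 3600
C = 4677 t/hr


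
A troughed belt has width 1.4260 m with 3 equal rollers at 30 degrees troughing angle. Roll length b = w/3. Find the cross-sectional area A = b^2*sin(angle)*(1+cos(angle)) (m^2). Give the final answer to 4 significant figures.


b = 1.4260/3 = 0.475333 m
A = 0.475333^2 * sin(30 deg) * (1 + cos(30 deg))
A = 0.2108 m^2


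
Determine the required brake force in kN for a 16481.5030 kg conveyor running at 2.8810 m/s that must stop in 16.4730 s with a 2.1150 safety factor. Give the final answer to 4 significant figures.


F = 16481.5030 * 2.8810 / 16.4730 * 2.1150 / 1000
F = 6.096 kN


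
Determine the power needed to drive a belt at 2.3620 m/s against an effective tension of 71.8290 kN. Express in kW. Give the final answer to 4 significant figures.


P = Te * v = 71.8290 * 2.3620
P = 169.7 kW


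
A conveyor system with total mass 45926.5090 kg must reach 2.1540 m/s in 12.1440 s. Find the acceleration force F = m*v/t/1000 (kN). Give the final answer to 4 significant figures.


F = 45926.5090 * 2.1540 / 12.1440 / 1000
F = 8.146 kN


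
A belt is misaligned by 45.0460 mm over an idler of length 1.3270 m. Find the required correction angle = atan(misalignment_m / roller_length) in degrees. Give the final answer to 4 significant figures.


misalign_m = 45.0460 / 1000 = 0.045046 m
angle = atan(0.045046 / 1.3270)
angle = 1.944 deg


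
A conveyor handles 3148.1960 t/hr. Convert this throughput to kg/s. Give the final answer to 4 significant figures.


m_dot = 3148.1960 * 1000 / 3600
m_dot = 874.5 kg/s


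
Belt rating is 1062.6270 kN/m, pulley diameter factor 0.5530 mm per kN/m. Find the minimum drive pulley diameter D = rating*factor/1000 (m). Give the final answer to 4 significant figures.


D = 1062.6270 * 0.5530 / 1000
D = 0.5876 m


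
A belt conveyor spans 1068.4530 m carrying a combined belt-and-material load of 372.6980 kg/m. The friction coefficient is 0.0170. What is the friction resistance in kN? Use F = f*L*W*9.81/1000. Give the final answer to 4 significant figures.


F = 0.0170 * 1068.4530 * 372.6980 * 9.81 / 1000
F = 66.41 kN


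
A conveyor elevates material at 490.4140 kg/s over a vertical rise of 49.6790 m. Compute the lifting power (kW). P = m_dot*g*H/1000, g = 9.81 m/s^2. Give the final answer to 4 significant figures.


P = 490.4140 * 9.81 * 49.6790 / 1000
P = 239.0 kW


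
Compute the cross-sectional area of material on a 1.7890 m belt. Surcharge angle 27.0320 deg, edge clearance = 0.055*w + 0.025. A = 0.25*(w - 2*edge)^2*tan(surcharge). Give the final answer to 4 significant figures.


edge = 0.055*1.7890 + 0.025 = 0.123395 m
ew = 1.7890 - 2*0.123395 = 1.54221 m
A = 0.25 * 1.54221^2 * tan(27.0320 deg)
A = 0.3034 m^2


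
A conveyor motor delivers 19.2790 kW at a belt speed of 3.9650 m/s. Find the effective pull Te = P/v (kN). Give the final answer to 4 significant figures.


Te = P / v = 19.2790 / 3.9650
Te = 4.862 kN


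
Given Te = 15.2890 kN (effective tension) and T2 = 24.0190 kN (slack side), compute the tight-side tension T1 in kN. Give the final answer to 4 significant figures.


T1 = Te + T2 = 15.2890 + 24.0190
T1 = 39.31 kN


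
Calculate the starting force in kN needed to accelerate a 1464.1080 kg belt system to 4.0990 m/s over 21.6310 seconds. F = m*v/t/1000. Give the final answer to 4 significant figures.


F = 1464.1080 * 4.0990 / 21.6310 / 1000
F = 0.2774 kN


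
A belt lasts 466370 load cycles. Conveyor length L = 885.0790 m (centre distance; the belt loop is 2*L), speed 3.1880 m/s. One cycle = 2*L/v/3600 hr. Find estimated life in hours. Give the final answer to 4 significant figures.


cycle_time = 2 * 885.0790 / 3.1880 / 3600 = 0.154238 hr
life = 466370 * 0.154238 = 71930 hours


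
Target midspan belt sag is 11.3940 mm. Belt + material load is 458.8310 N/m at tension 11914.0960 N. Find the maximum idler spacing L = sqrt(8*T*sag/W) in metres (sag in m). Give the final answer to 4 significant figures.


sag = 11.3940/1000 = 0.011394 m
L = sqrt(8 * 11914.0960 * 0.011394 / 458.8310)
L = 1.538 m


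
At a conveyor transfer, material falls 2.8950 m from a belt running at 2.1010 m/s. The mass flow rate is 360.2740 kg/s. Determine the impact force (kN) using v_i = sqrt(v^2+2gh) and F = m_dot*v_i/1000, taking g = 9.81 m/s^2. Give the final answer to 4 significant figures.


v_i = sqrt(2.1010^2 + 2*9.81*2.8950) = 7.82394 m/s
F = 360.2740 * 7.82394 / 1000
F = 2.819 kN


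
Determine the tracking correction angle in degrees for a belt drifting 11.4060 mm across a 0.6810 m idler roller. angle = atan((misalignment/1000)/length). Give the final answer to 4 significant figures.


misalign_m = 11.4060 / 1000 = 0.011406 m
angle = atan(0.011406 / 0.6810)
angle = 0.9596 deg


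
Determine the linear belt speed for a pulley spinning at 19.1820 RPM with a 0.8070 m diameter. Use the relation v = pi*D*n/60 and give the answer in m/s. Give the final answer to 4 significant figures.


v = pi * 0.8070 * 19.1820 / 60
v = 0.8105 m/s


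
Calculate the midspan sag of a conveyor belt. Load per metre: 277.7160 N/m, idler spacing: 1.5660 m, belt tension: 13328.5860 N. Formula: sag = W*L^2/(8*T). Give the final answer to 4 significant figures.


sag = 277.7160 * 1.5660^2 / (8 * 13328.5860)
sag = 0.006387 m


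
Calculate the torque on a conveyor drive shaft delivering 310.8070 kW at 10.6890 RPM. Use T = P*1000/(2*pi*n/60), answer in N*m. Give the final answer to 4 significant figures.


omega = 2*pi*10.6890/60 = 1.11935 rad/s
T = 310.8070*1000 / 1.11935
T = 277700 N*m


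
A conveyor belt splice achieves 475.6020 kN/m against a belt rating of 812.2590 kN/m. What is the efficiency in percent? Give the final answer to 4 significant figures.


Eff = 475.6020 / 812.2590 * 100
Eff = 58.55 %


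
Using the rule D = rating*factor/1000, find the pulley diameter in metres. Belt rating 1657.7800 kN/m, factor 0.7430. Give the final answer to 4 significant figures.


D = 1657.7800 * 0.7430 / 1000
D = 1.232 m


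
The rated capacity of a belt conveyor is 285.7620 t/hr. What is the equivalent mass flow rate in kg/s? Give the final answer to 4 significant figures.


m_dot = 285.7620 * 1000 / 3600
m_dot = 79.38 kg/s


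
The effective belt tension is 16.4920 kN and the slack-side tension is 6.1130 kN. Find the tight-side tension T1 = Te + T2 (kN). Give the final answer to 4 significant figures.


T1 = Te + T2 = 16.4920 + 6.1130
T1 = 22.61 kN


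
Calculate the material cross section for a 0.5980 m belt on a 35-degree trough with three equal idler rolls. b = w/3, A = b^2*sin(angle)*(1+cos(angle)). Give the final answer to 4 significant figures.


b = 0.5980/3 = 0.199333 m
A = 0.199333^2 * sin(35 deg) * (1 + cos(35 deg))
A = 0.04146 m^2


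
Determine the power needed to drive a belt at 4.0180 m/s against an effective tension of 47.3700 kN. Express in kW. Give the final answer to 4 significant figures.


P = Te * v = 47.3700 * 4.0180
P = 190.3 kW


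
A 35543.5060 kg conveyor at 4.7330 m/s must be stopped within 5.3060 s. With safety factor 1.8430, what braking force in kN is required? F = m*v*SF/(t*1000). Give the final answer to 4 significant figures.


F = 35543.5060 * 4.7330 / 5.3060 * 1.8430 / 1000
F = 58.43 kN


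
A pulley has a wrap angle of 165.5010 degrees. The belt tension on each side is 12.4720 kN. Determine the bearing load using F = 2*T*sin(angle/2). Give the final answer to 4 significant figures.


F = 2 * 12.4720 * sin(165.5010/2 deg)
F = 24.74 kN


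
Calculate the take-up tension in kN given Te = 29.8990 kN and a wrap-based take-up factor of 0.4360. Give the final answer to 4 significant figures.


T_tu = 29.8990 * 0.4360
T_tu = 13.04 kN


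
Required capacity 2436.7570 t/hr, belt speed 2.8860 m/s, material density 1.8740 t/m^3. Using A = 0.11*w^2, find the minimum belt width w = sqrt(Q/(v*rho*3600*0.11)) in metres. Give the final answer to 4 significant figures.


A_req = 2436.7570 / (2.8860 * 1.8740 * 3600) = 0.125154 m^2
w = sqrt(0.125154 / 0.11)
w = 1.067 m


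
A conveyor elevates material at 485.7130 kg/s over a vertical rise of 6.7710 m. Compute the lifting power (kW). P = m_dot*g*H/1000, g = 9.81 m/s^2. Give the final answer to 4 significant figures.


P = 485.7130 * 9.81 * 6.7710 / 1000
P = 32.26 kW


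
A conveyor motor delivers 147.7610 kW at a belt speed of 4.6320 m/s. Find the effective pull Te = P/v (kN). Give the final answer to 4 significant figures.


Te = P / v = 147.7610 / 4.6320
Te = 31.90 kN


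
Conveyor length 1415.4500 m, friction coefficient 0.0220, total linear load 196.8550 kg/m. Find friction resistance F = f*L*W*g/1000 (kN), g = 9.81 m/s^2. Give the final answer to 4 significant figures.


F = 0.0220 * 1415.4500 * 196.8550 * 9.81 / 1000
F = 60.14 kN


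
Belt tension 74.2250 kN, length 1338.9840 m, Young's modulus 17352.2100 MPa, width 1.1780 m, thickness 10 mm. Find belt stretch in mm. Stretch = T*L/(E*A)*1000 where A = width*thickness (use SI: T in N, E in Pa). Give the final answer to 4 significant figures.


A = 1.1780 * 0.01 = 0.01178 m^2
Stretch = 74.2250*1000 * 1338.9840 / (17352.2100e6 * 0.01178) * 1000
Stretch = 486.2 mm


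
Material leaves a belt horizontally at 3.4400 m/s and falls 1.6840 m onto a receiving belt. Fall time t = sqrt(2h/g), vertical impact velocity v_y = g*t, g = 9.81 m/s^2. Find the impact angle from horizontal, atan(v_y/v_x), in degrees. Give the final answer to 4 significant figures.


t = sqrt(2*1.6840/9.81) = 0.585938 s
v_y = 9.81 * 0.585938 = 5.74805 m/s
angle = atan(5.74805 / 3.4400) = 59.10 deg


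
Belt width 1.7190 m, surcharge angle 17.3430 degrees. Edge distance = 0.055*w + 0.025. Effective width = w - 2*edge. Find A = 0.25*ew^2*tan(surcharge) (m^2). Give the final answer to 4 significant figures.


edge = 0.055*1.7190 + 0.025 = 0.119545 m
ew = 1.7190 - 2*0.119545 = 1.47991 m
A = 0.25 * 1.47991^2 * tan(17.3430 deg)
A = 0.1710 m^2


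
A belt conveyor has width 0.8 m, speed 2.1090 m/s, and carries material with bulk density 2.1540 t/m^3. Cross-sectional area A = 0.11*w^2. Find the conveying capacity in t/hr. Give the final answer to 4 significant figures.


A = 0.11 * 0.8^2 = 0.0704 m^2
C = 0.0704 * 2.1090 * 2.1540 * 3600
C = 1151 t/hr


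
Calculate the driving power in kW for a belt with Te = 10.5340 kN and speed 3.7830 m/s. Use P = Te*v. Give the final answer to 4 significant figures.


P = Te * v = 10.5340 * 3.7830
P = 39.85 kW


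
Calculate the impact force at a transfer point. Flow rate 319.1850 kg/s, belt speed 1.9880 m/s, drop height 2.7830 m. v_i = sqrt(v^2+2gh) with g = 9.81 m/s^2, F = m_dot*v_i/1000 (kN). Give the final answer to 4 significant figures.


v_i = sqrt(1.9880^2 + 2*9.81*2.7830) = 7.6521 m/s
F = 319.1850 * 7.6521 / 1000
F = 2.442 kN


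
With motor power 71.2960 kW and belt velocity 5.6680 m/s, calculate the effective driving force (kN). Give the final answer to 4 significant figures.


Te = P / v = 71.2960 / 5.6680
Te = 12.58 kN


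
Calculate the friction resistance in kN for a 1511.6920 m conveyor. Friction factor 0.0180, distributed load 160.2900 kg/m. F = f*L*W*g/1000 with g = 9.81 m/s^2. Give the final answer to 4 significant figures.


F = 0.0180 * 1511.6920 * 160.2900 * 9.81 / 1000
F = 42.79 kN


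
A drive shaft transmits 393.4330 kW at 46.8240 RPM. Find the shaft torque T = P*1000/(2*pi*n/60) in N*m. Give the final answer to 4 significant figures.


omega = 2*pi*46.8240/60 = 4.9034 rad/s
T = 393.4330*1000 / 4.9034
T = 80240 N*m


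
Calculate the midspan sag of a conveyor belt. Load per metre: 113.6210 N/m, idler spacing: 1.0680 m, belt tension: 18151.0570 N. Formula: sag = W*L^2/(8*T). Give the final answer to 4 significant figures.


sag = 113.6210 * 1.0680^2 / (8 * 18151.0570)
sag = 0.0008925 m


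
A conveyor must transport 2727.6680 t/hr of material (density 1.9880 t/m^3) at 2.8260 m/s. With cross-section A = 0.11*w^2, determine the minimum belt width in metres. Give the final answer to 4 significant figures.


A_req = 2727.6680 / (2.8260 * 1.9880 * 3600) = 0.134865 m^2
w = sqrt(0.134865 / 0.11)
w = 1.107 m


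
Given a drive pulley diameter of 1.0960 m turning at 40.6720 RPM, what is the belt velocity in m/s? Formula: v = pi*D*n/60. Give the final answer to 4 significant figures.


v = pi * 1.0960 * 40.6720 / 60
v = 2.334 m/s


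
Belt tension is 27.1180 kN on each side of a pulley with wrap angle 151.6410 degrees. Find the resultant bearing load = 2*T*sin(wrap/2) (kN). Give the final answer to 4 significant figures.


F = 2 * 27.1180 * sin(151.6410/2 deg)
F = 52.58 kN


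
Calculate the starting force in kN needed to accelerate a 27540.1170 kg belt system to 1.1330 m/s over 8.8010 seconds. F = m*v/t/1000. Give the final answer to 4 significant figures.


F = 27540.1170 * 1.1330 / 8.8010 / 1000
F = 3.545 kN


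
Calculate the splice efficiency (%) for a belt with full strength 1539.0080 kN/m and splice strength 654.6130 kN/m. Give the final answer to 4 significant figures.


Eff = 654.6130 / 1539.0080 * 100
Eff = 42.53 %


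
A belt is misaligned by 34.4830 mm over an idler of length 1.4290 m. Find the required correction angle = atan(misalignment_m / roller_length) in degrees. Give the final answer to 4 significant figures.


misalign_m = 34.4830 / 1000 = 0.034483 m
angle = atan(0.034483 / 1.4290)
angle = 1.382 deg


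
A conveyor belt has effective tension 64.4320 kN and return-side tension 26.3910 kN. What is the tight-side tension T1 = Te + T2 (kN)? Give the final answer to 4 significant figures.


T1 = Te + T2 = 64.4320 + 26.3910
T1 = 90.82 kN


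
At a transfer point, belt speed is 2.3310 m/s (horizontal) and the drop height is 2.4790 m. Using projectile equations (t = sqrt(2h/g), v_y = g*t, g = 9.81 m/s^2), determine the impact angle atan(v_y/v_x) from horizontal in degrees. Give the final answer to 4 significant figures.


t = sqrt(2*2.4790/9.81) = 0.710917 s
v_y = 9.81 * 0.710917 = 6.9741 m/s
angle = atan(6.9741 / 2.3310) = 71.52 deg


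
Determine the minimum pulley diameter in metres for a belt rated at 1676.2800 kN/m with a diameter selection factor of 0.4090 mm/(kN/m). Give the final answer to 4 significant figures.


D = 1676.2800 * 0.4090 / 1000
D = 0.6856 m


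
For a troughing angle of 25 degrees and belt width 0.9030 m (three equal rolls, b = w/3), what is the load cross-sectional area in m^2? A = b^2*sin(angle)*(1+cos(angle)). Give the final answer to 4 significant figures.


b = 0.9030/3 = 0.301 m
A = 0.301^2 * sin(25 deg) * (1 + cos(25 deg))
A = 0.07299 m^2


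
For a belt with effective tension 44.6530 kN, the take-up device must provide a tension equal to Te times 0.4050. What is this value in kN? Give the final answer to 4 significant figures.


T_tu = 44.6530 * 0.4050
T_tu = 18.08 kN


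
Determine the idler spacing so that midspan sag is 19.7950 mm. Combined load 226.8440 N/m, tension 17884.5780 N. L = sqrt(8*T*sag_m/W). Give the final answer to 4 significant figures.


sag = 19.7950/1000 = 0.019795 m
L = sqrt(8 * 17884.5780 * 0.019795 / 226.8440)
L = 3.533 m


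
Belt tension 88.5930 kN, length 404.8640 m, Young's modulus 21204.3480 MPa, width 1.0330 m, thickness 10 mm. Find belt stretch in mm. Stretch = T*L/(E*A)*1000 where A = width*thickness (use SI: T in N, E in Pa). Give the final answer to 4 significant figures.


A = 1.0330 * 0.01 = 0.01033 m^2
Stretch = 88.5930*1000 * 404.8640 / (21204.3480e6 * 0.01033) * 1000
Stretch = 163.8 mm


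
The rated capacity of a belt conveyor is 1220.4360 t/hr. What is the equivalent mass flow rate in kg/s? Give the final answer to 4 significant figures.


m_dot = 1220.4360 * 1000 / 3600
m_dot = 339.0 kg/s


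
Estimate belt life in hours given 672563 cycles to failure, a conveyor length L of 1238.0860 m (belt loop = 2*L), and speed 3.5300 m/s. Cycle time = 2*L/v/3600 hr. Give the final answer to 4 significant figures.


cycle_time = 2 * 1238.0860 / 3.5300 / 3600 = 0.194851 hr
life = 672563 * 0.194851 = 131000 hours


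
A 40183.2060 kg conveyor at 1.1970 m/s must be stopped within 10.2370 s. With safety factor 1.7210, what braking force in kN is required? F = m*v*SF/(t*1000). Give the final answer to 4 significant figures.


F = 40183.2060 * 1.1970 / 10.2370 * 1.7210 / 1000
F = 8.086 kN


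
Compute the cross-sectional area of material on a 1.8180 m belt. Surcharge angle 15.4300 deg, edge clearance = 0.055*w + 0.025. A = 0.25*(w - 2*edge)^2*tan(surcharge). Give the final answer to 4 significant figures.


edge = 0.055*1.8180 + 0.025 = 0.12499 m
ew = 1.8180 - 2*0.12499 = 1.56802 m
A = 0.25 * 1.56802^2 * tan(15.4300 deg)
A = 0.1697 m^2


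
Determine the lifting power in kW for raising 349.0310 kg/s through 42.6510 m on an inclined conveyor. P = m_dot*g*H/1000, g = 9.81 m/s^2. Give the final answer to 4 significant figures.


P = 349.0310 * 9.81 * 42.6510 / 1000
P = 146.0 kW


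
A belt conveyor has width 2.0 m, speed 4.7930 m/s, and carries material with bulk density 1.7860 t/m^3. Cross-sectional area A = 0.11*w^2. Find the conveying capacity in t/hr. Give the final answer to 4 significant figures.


A = 0.11 * 2.0^2 = 0.44 m^2
C = 0.44 * 4.7930 * 1.7860 * 3600
C = 13560 t/hr


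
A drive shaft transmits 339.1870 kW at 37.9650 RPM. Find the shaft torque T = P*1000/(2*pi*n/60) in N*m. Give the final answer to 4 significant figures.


omega = 2*pi*37.9650/60 = 3.97569 rad/s
T = 339.1870*1000 / 3.97569
T = 85320 N*m


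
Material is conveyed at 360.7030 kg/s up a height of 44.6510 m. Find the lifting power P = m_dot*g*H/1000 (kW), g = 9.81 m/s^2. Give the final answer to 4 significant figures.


P = 360.7030 * 9.81 * 44.6510 / 1000
P = 158.0 kW


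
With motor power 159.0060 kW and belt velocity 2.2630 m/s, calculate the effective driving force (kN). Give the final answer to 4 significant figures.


Te = P / v = 159.0060 / 2.2630
Te = 70.26 kN


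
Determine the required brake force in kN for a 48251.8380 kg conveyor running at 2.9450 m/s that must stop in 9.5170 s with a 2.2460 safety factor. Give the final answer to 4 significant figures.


F = 48251.8380 * 2.9450 / 9.5170 * 2.2460 / 1000
F = 33.54 kN


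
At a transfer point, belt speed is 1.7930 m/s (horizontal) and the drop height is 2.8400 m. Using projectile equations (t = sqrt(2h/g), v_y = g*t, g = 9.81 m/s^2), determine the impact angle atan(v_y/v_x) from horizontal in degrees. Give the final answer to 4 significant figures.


t = sqrt(2*2.8400/9.81) = 0.760921 s
v_y = 9.81 * 0.760921 = 7.46464 m/s
angle = atan(7.46464 / 1.7930) = 76.49 deg


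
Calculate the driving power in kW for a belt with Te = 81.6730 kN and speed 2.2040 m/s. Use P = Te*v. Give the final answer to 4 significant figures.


P = Te * v = 81.6730 * 2.2040
P = 180.0 kW


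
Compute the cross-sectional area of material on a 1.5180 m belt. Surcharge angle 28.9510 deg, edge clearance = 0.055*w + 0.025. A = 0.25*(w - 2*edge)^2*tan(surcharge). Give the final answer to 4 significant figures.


edge = 0.055*1.5180 + 0.025 = 0.10849 m
ew = 1.5180 - 2*0.10849 = 1.30102 m
A = 0.25 * 1.30102^2 * tan(28.9510 deg)
A = 0.2341 m^2


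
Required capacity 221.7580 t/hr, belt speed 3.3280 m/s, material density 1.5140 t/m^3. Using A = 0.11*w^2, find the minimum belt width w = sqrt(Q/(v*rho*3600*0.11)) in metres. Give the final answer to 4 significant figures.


A_req = 221.7580 / (3.3280 * 1.5140 * 3600) = 0.0122255 m^2
w = sqrt(0.0122255 / 0.11)
w = 0.3334 m


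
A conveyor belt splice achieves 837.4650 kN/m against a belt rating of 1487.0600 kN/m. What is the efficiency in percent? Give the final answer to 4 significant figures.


Eff = 837.4650 / 1487.0600 * 100
Eff = 56.32 %


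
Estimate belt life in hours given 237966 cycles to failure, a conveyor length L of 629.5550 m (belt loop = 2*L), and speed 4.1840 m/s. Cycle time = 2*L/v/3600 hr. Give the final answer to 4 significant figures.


cycle_time = 2 * 629.5550 / 4.1840 / 3600 = 0.0835929 hr
life = 237966 * 0.0835929 = 19890 hours


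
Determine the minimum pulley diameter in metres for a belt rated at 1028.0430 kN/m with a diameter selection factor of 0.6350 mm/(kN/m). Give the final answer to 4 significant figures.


D = 1028.0430 * 0.6350 / 1000
D = 0.6528 m


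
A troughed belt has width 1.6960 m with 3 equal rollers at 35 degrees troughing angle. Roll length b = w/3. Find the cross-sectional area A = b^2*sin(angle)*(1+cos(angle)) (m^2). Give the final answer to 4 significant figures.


b = 1.6960/3 = 0.565333 m
A = 0.565333^2 * sin(35 deg) * (1 + cos(35 deg))
A = 0.3335 m^2


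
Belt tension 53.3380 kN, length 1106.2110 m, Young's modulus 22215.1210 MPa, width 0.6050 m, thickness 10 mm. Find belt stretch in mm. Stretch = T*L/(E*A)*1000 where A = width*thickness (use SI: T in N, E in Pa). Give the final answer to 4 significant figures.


A = 0.6050 * 0.01 = 0.00605 m^2
Stretch = 53.3380*1000 * 1106.2110 / (22215.1210e6 * 0.00605) * 1000
Stretch = 439.0 mm


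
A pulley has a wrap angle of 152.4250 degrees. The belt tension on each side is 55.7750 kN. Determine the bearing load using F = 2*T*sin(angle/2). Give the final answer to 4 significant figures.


F = 2 * 55.7750 * sin(152.4250/2 deg)
F = 108.3 kN


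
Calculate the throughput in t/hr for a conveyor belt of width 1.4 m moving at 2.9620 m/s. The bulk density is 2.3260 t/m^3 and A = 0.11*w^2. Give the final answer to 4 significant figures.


A = 0.11 * 1.4^2 = 0.2156 m^2
C = 0.2156 * 2.9620 * 2.3260 * 3600
C = 5347 t/hr


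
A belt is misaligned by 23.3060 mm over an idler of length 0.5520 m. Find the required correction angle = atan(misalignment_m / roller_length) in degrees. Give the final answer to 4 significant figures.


misalign_m = 23.3060 / 1000 = 0.023306 m
angle = atan(0.023306 / 0.5520)
angle = 2.418 deg


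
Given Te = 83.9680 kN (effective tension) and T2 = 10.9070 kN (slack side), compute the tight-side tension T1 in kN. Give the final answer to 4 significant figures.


T1 = Te + T2 = 83.9680 + 10.9070
T1 = 94.88 kN


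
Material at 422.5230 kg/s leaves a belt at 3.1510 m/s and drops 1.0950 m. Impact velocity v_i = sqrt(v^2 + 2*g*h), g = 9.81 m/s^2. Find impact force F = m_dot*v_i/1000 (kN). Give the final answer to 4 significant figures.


v_i = sqrt(3.1510^2 + 2*9.81*1.0950) = 5.6047 m/s
F = 422.5230 * 5.6047 / 1000
F = 2.368 kN


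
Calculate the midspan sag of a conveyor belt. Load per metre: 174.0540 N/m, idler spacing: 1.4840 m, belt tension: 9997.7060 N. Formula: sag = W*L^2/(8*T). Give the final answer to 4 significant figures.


sag = 174.0540 * 1.4840^2 / (8 * 9997.7060)
sag = 0.004792 m


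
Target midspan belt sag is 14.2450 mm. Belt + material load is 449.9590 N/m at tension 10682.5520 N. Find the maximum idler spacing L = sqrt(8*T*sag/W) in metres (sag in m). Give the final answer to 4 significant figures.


sag = 14.2450/1000 = 0.014245 m
L = sqrt(8 * 10682.5520 * 0.014245 / 449.9590)
L = 1.645 m


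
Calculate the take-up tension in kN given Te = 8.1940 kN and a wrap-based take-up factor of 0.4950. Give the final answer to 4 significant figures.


T_tu = 8.1940 * 0.4950
T_tu = 4.056 kN


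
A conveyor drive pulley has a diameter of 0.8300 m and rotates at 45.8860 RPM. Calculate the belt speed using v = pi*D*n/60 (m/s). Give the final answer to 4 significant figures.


v = pi * 0.8300 * 45.8860 / 60
v = 1.994 m/s


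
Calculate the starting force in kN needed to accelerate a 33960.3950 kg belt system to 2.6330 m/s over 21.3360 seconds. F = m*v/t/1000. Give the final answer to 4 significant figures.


F = 33960.3950 * 2.6330 / 21.3360 / 1000
F = 4.191 kN


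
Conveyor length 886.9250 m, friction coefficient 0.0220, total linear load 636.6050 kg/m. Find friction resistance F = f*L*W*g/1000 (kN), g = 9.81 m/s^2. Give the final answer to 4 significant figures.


F = 0.0220 * 886.9250 * 636.6050 * 9.81 / 1000
F = 121.9 kN


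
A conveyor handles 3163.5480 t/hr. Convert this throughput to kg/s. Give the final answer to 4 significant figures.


m_dot = 3163.5480 * 1000 / 3600
m_dot = 878.8 kg/s


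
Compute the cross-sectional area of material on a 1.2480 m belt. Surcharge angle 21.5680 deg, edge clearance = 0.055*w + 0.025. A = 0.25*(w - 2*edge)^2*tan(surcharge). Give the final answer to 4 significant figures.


edge = 0.055*1.2480 + 0.025 = 0.09364 m
ew = 1.2480 - 2*0.09364 = 1.06072 m
A = 0.25 * 1.06072^2 * tan(21.5680 deg)
A = 0.1112 m^2


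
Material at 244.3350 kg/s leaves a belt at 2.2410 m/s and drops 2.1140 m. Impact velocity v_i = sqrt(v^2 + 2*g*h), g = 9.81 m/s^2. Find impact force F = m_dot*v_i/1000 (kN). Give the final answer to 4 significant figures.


v_i = sqrt(2.2410^2 + 2*9.81*2.1140) = 6.819 m/s
F = 244.3350 * 6.819 / 1000
F = 1.666 kN


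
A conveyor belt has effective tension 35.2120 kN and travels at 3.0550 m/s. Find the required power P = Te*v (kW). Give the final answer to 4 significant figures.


P = Te * v = 35.2120 * 3.0550
P = 107.6 kW


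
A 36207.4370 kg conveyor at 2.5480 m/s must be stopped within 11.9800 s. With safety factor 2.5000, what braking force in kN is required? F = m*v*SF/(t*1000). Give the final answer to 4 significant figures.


F = 36207.4370 * 2.5480 / 11.9800 * 2.5000 / 1000
F = 19.25 kN


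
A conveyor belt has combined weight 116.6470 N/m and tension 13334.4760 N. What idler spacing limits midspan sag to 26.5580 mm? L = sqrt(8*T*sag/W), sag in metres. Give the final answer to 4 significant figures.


sag = 26.5580/1000 = 0.026558 m
L = sqrt(8 * 13334.4760 * 0.026558 / 116.6470)
L = 4.928 m


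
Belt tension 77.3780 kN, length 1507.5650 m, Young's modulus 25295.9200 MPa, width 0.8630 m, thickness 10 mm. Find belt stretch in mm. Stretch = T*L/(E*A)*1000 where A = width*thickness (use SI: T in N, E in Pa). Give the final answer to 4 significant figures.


A = 0.8630 * 0.01 = 0.00863 m^2
Stretch = 77.3780*1000 * 1507.5650 / (25295.9200e6 * 0.00863) * 1000
Stretch = 534.4 mm


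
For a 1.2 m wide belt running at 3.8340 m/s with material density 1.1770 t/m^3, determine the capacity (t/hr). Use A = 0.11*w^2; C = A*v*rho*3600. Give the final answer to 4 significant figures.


A = 0.11 * 1.2^2 = 0.1584 m^2
C = 0.1584 * 3.8340 * 1.1770 * 3600
C = 2573 t/hr


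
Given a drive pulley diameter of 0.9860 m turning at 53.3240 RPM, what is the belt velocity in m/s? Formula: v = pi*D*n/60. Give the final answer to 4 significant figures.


v = pi * 0.9860 * 53.3240 / 60
v = 2.753 m/s


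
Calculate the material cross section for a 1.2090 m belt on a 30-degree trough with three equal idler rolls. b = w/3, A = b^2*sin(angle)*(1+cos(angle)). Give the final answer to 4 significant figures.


b = 1.2090/3 = 0.403 m
A = 0.403^2 * sin(30 deg) * (1 + cos(30 deg))
A = 0.1515 m^2


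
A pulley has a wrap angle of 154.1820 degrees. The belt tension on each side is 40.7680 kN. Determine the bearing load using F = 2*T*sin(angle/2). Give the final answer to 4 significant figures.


F = 2 * 40.7680 * sin(154.1820/2 deg)
F = 79.48 kN


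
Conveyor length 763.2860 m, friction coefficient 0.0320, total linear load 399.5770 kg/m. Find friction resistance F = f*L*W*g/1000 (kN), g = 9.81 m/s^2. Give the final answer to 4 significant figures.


F = 0.0320 * 763.2860 * 399.5770 * 9.81 / 1000
F = 95.74 kN


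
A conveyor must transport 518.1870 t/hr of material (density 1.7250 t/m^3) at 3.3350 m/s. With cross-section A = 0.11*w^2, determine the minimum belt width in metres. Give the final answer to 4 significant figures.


A_req = 518.1870 / (3.3350 * 1.7250 * 3600) = 0.0250207 m^2
w = sqrt(0.0250207 / 0.11)
w = 0.4769 m


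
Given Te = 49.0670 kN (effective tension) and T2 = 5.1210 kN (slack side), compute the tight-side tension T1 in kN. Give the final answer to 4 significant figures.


T1 = Te + T2 = 49.0670 + 5.1210
T1 = 54.19 kN


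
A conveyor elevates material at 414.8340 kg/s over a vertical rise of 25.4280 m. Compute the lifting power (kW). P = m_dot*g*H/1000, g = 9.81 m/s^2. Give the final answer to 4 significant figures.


P = 414.8340 * 9.81 * 25.4280 / 1000
P = 103.5 kW


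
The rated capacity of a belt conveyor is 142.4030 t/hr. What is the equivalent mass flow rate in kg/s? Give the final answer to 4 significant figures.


m_dot = 142.4030 * 1000 / 3600
m_dot = 39.56 kg/s


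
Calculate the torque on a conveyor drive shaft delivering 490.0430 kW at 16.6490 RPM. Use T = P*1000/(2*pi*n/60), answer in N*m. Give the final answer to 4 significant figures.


omega = 2*pi*16.6490/60 = 1.74348 rad/s
T = 490.0430*1000 / 1.74348
T = 281100 N*m


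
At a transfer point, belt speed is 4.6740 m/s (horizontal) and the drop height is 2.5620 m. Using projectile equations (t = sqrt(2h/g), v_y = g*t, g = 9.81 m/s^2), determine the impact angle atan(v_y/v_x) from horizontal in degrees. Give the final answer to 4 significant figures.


t = sqrt(2*2.5620/9.81) = 0.72272 s
v_y = 9.81 * 0.72272 = 7.08988 m/s
angle = atan(7.08988 / 4.6740) = 56.61 deg


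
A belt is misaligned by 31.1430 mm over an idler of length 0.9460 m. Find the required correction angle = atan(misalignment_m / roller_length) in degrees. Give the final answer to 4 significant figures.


misalign_m = 31.1430 / 1000 = 0.031143 m
angle = atan(0.031143 / 0.9460)
angle = 1.886 deg


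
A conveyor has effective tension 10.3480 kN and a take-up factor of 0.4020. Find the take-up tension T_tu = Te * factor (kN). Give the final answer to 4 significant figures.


T_tu = 10.3480 * 0.4020
T_tu = 4.160 kN


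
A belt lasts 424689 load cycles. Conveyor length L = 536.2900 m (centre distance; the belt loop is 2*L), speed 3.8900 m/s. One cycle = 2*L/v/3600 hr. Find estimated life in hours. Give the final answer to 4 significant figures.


cycle_time = 2 * 536.2900 / 3.8900 / 3600 = 0.076591 hr
life = 424689 * 0.076591 = 32530 hours


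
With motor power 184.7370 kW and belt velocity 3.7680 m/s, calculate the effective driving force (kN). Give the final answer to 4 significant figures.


Te = P / v = 184.7370 / 3.7680
Te = 49.03 kN


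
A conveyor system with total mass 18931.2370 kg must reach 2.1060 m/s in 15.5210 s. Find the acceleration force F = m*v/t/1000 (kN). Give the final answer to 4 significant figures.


F = 18931.2370 * 2.1060 / 15.5210 / 1000
F = 2.569 kN


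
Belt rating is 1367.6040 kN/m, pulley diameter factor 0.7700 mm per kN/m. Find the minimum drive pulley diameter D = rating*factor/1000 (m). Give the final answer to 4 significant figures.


D = 1367.6040 * 0.7700 / 1000
D = 1.053 m


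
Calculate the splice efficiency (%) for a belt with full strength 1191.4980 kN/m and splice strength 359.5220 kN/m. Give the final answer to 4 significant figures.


Eff = 359.5220 / 1191.4980 * 100
Eff = 30.17 %


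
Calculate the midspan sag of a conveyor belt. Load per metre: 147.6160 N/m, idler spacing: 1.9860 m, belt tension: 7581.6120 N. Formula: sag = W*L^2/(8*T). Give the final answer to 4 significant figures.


sag = 147.6160 * 1.9860^2 / (8 * 7581.6120)
sag = 0.009599 m


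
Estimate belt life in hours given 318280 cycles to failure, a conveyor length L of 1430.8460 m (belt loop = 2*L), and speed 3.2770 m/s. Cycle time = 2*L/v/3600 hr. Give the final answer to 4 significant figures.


cycle_time = 2 * 1430.8460 / 3.2770 / 3600 = 0.242574 hr
life = 318280 * 0.242574 = 77210 hours


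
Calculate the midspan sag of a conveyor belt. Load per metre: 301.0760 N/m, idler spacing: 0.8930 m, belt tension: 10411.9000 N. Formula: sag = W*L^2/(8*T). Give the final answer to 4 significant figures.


sag = 301.0760 * 0.8930^2 / (8 * 10411.9000)
sag = 0.002882 m


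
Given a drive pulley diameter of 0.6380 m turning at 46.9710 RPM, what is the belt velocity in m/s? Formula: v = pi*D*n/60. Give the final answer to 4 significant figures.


v = pi * 0.6380 * 46.9710 / 60
v = 1.569 m/s


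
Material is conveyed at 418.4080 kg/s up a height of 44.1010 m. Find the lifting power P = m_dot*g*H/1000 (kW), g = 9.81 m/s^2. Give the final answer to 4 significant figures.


P = 418.4080 * 9.81 * 44.1010 / 1000
P = 181.0 kW


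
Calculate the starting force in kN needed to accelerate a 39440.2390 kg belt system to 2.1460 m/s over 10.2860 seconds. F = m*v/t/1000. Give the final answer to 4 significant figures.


F = 39440.2390 * 2.1460 / 10.2860 / 1000
F = 8.229 kN


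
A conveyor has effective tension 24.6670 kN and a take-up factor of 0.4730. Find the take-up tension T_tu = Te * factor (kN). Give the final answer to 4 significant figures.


T_tu = 24.6670 * 0.4730
T_tu = 11.67 kN


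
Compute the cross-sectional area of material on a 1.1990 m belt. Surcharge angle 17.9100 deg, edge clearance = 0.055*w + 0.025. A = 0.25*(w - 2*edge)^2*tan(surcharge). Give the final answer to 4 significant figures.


edge = 0.055*1.1990 + 0.025 = 0.090945 m
ew = 1.1990 - 2*0.090945 = 1.01711 m
A = 0.25 * 1.01711^2 * tan(17.9100 deg)
A = 0.08358 m^2


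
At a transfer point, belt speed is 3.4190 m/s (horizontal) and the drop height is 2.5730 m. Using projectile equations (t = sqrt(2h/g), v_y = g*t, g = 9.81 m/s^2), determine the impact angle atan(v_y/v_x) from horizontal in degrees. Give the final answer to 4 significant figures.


t = sqrt(2*2.5730/9.81) = 0.72427 s
v_y = 9.81 * 0.72427 = 7.10509 m/s
angle = atan(7.10509 / 3.4190) = 64.30 deg


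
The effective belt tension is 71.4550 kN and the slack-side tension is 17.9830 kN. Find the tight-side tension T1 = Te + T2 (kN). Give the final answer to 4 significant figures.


T1 = Te + T2 = 71.4550 + 17.9830
T1 = 89.44 kN


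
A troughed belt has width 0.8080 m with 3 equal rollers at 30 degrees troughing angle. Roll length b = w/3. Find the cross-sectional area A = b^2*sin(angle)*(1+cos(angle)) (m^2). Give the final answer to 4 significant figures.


b = 0.8080/3 = 0.269333 m
A = 0.269333^2 * sin(30 deg) * (1 + cos(30 deg))
A = 0.06768 m^2


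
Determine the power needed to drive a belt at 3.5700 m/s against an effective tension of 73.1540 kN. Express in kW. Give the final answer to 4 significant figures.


P = Te * v = 73.1540 * 3.5700
P = 261.2 kW


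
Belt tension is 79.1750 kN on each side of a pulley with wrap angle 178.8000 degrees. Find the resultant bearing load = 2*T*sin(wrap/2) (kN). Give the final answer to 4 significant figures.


F = 2 * 79.1750 * sin(178.8000/2 deg)
F = 158.3 kN


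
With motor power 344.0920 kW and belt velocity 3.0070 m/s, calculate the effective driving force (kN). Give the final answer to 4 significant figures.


Te = P / v = 344.0920 / 3.0070
Te = 114.4 kN


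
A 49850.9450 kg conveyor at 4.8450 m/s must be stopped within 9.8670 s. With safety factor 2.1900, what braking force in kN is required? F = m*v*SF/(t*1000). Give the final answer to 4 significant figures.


F = 49850.9450 * 4.8450 / 9.8670 * 2.1900 / 1000
F = 53.61 kN


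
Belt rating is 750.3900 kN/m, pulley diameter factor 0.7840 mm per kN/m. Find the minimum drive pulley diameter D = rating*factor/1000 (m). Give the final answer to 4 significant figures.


D = 750.3900 * 0.7840 / 1000
D = 0.5883 m


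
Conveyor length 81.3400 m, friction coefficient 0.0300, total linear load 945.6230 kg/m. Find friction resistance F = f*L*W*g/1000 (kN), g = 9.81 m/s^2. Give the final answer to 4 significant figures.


F = 0.0300 * 81.3400 * 945.6230 * 9.81 / 1000
F = 22.64 kN


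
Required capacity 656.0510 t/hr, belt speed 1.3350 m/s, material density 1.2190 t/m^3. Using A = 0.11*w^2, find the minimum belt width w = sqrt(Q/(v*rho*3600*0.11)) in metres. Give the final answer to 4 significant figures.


A_req = 656.0510 / (1.3350 * 1.2190 * 3600) = 0.111982 m^2
w = sqrt(0.111982 / 0.11)
w = 1.009 m


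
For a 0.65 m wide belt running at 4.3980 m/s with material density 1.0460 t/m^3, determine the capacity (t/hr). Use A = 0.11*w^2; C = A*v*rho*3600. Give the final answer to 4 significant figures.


A = 0.11 * 0.65^2 = 0.046475 m^2
C = 0.046475 * 4.3980 * 1.0460 * 3600
C = 769.7 t/hr


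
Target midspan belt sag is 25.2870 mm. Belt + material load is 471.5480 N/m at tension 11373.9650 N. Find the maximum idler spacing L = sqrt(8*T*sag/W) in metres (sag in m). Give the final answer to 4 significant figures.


sag = 25.2870/1000 = 0.025287 m
L = sqrt(8 * 11373.9650 * 0.025287 / 471.5480)
L = 2.209 m


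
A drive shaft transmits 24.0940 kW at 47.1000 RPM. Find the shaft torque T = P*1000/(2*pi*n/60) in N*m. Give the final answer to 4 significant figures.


omega = 2*pi*47.1000/60 = 4.9323 rad/s
T = 24.0940*1000 / 4.9323
T = 4885 N*m


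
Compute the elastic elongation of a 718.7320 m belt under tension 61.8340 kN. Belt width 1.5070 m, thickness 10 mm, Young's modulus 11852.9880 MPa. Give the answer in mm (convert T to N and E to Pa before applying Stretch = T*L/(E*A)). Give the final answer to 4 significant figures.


A = 1.5070 * 0.01 = 0.01507 m^2
Stretch = 61.8340*1000 * 718.7320 / (11852.9880e6 * 0.01507) * 1000
Stretch = 248.8 mm


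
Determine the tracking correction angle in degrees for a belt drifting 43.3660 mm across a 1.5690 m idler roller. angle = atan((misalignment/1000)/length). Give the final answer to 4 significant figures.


misalign_m = 43.3660 / 1000 = 0.043366 m
angle = atan(0.043366 / 1.5690)
angle = 1.583 deg


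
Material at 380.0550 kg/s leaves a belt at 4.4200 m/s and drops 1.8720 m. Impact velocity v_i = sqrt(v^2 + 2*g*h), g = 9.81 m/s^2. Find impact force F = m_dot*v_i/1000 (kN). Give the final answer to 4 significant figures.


v_i = sqrt(4.4200^2 + 2*9.81*1.8720) = 7.501 m/s
F = 380.0550 * 7.501 / 1000
F = 2.851 kN
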